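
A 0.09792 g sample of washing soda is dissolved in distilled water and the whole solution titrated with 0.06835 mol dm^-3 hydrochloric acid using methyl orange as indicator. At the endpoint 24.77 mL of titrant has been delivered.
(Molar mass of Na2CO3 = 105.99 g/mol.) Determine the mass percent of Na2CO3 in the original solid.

Na2CO3 + 2 HCl → 2 NaCl + H2O + CO2
n(HCl) = 0.02477 L × 0.06835 mol/L = 1.693 × 10^-3 mol
From the 1:2 ratio, n(Na2CO3) = 1/2 × 1.693 × 10^-3 = 8.465 × 10^-4 mol
mass of Na2CO3 = 8.465 × 10^-4 × 105.99 g/mol = 0.08972 g
% Na2CO3 = 0.08972 / 0.09792 × 100 = 91.63 %

91.63 %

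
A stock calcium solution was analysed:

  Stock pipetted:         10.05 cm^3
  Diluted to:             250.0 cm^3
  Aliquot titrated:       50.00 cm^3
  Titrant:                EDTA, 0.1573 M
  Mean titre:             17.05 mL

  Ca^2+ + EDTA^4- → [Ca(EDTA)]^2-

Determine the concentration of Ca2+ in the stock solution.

1.334 M

n(EDTA) = 0.01705 × 0.1573 = 2.682 × 10^-3 mol
n(Ca2+) in the aliquot = 2.682 × 10^-3 mol (1:1 ratio)
[Ca2+]_dilute = 2.682 × 10^-3 / 0.05000 = 0.05364 mol/L
Dilution factor = 250.0 / 10.05 = 24.88
[Ca2+]_stock = 0.05364 × 24.88 = 1.334 mol/L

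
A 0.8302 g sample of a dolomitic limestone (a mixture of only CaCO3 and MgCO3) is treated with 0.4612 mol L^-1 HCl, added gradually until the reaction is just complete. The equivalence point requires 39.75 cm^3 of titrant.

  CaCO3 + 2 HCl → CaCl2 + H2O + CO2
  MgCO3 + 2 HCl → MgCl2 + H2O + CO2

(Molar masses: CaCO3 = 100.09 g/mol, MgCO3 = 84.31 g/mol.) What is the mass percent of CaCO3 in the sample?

n(HCl) = 0.03975 × 0.4612 = 0.01833 mol
Let x = n(CaCO3), y = n(MgCO3).
Titrant: 2x + 2y = 0.01833;  mass: 100.09x + 84.31y = 0.8302
Solving, x = 3.637 × 10^-3 mol, y = 5.530 × 10^-3 mol
mass of CaCO3 = 3.637 × 10^-3 × 100.09 = 0.3640 g
% CaCO3 = 0.3640 / 0.8302 × 100 = 43.84 %

43.84 %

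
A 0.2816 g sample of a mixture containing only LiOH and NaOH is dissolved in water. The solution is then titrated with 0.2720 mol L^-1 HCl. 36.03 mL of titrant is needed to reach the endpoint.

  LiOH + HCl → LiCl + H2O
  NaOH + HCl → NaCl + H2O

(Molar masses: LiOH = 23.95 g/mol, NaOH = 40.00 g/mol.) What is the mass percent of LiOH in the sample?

n(HCl) = 0.03603 × 0.2720 = 9.800 × 10^-3 mol
Let x = n(LiOH), y = n(NaOH).
Titrant: 1x + 1y = 9.800 × 10^-3;  mass: 23.95x + 40.00y = 0.2816
Solving, x = 6.879 × 10^-3 mol, y = 2.921 × 10^-3 mol
mass of LiOH = 6.879 × 10^-3 × 23.95 = 0.1647 g
% LiOH = 0.1647 / 0.2816 × 100 = 58.50 %

58.50 %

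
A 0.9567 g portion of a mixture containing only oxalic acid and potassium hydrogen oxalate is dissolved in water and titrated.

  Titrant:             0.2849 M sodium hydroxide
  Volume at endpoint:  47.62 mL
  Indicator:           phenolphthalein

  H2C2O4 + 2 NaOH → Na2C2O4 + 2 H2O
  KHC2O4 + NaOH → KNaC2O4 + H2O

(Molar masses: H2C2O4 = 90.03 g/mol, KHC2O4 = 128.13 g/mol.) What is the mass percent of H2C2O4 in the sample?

44.25 %

n(NaOH) = 0.04762 × 0.2849 = 0.01357 mol
Let x = n(H2C2O4), y = n(KHC2O4).
Titrant: 2x + 1y = 0.01357;  mass: 90.03x + 128.13y = 0.9567
Solving, x = 4.702 × 10^-3 mol, y = 4.163 × 10^-3 mol
mass of H2C2O4 = 4.702 × 10^-3 × 90.03 = 0.4233 g
% H2C2O4 = 0.4233 / 0.9567 × 100 = 44.25 %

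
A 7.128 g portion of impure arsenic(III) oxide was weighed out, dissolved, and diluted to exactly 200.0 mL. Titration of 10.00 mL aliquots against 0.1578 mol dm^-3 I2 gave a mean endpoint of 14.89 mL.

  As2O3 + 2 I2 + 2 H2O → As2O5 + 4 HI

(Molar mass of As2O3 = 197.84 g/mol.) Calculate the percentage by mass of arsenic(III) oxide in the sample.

65.22 %

n(I2) per titration = 0.01489 × 0.1578 = 2.350 × 10^-3 mol
From the 1:2 ratio, n(As2O3) in each aliquot = 1/2 × 2.350 × 10^-3 = 1.175 × 10^-3 mol
n(As2O3) in the whole flask = 1.175 × 10^-3 × 200.0/10.00 = 0.02350 mol
mass of As2O3 = 0.02350 × 197.84 = 4.649 g
% As2O3 = 4.649 / 7.128 × 100 = 65.22 %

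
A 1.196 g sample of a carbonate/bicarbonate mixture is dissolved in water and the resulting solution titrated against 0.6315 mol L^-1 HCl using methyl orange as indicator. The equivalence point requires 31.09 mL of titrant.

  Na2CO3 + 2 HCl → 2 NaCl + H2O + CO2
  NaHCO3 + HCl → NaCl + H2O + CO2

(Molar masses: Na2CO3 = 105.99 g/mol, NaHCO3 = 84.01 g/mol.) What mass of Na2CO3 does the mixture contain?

n(HCl) = 0.03109 × 0.6315 = 0.01963 mol
Let x = n(Na2CO3), y = n(NaHCO3).
Titrant: 2x + 1y = 0.01963;  mass: 105.99x + 84.01y = 1.196
Solving, x = 7.309 × 10^-3 mol, y = 5.015 × 10^-3 mol
mass of Na2CO3 = 7.309 × 10^-3 × 105.99 = 0.7747 g

0.7747 g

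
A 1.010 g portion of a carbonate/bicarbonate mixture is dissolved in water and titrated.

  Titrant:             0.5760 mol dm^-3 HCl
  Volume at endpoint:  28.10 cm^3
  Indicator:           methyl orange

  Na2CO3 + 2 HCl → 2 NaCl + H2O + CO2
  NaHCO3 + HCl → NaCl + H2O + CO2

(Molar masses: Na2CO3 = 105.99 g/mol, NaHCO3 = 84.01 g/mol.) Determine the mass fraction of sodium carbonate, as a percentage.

n(HCl) = 0.02810 × 0.5760 = 0.01619 mol
Let x = n(Na2CO3), y = n(NaHCO3).
Titrant: 2x + 1y = 0.01619;  mass: 105.99x + 84.01y = 1.010
Solving, x = 5.638 × 10^-3 mol, y = 4.909 × 10^-3 mol
mass of Na2CO3 = 5.638 × 10^-3 × 105.99 = 0.5976 g
% Na2CO3 = 0.5976 / 1.010 × 100 = 59.17 %

59.17 %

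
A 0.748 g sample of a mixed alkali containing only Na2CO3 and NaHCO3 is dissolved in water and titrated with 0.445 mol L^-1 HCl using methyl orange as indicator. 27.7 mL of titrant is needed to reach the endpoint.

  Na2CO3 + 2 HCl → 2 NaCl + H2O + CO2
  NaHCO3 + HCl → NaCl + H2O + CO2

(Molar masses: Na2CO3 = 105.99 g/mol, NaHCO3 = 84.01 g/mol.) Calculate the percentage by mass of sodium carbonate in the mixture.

65.7 %

n(HCl) = 0.0277 × 0.445 = 0.0123 mol
Let x = n(Na2CO3), y = n(NaHCO3).
Titrant: 2x + 1y = 0.0123;  mass: 105.99x + 84.01y = 0.748
Solving, x = 4.64 × 10^-3 mol, y = 3.06 × 10^-3 mol
mass of Na2CO3 = 4.64 × 10^-3 × 105.99 = 0.491 g
% Na2CO3 = 0.491 / 0.748 × 100 = 65.7 %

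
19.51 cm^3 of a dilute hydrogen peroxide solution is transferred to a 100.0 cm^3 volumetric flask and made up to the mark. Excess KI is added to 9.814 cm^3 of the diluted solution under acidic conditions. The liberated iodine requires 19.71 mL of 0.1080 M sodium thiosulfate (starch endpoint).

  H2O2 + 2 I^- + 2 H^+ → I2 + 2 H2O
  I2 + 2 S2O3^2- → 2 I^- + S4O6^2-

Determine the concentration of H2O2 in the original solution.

0.5559 M

n(S2O3^2-) = 0.01971 × 0.1080 = 2.129 × 10^-3 mol
n(I2) = n(S2O3^2-)/2 = 1.064 × 10^-3 mol
n(H2O2) in the aliquot = 1.064 × 10^-3 mol (1:1 ratio)
[H2O2]_dilute = 1.064 × 10^-3 / 0.009814 = 0.1085 mol/L
[H2O2]_original = 0.1085 × 100.0/19.51 = 0.5559 mol/L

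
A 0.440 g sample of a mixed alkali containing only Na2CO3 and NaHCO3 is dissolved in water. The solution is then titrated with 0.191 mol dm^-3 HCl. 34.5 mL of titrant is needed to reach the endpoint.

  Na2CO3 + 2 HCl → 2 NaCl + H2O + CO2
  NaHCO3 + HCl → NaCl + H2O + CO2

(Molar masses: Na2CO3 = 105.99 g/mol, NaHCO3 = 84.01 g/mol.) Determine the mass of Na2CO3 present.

0.194 g

n(HCl) = 0.0345 × 0.191 = 6.59 × 10^-3 mol
Let x = n(Na2CO3), y = n(NaHCO3).
Titrant: 2x + 1y = 6.59 × 10^-3;  mass: 105.99x + 84.01y = 0.440
Solving, x = 1.83 × 10^-3 mol, y = 2.93 × 10^-3 mol
mass of Na2CO3 = 1.83 × 10^-3 × 105.99 = 0.194 g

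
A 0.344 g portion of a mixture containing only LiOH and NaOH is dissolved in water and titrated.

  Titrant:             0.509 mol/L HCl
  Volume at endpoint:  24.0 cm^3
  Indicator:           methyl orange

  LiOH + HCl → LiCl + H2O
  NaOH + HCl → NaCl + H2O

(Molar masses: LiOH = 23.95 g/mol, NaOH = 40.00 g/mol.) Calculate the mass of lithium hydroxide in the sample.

0.216 g

n(HCl) = 0.0240 × 0.509 = 0.0122 mol
Let x = n(LiOH), y = n(NaOH).
Titrant: 1x + 1y = 0.0122;  mass: 23.95x + 40.00y = 0.344
Solving, x = 9.01 × 10^-3 mol, y = 3.20 × 10^-3 mol
mass of LiOH = 9.01 × 10^-3 × 23.95 = 0.216 g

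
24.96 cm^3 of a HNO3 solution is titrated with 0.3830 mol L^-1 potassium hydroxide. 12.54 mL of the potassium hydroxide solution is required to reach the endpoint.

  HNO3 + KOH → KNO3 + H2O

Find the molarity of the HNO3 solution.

n(KOH) = 0.01254 L × 0.3830 mol/L = 4.803 × 10^-3 mol
n(HNO3) = 4.803 × 10^-3 mol (1:1 mole ratio)
[HNO3] = 4.803 × 10^-3 mol / 0.02496 L = 0.1924 mol/L

0.1924 mol/L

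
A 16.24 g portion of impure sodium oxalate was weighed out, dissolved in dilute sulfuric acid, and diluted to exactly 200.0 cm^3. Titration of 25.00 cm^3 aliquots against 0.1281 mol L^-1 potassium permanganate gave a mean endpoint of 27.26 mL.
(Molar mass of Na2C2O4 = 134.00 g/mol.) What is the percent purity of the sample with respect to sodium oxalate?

2 MnO4^- + 5 C2O4^2- + 16 H^+ → 2 Mn^2+ + 10 CO2 + 8 H2O
n(KMnO4) per titration = 0.02726 × 0.1281 = 3.492 × 10^-3 mol
From the 5:2 ratio, n(Na2C2O4) in each aliquot = 5/2 × 3.492 × 10^-3 = 8.730 × 10^-3 mol
n(Na2C2O4) in the whole flask = 8.730 × 10^-3 × 200.0/25.00 = 0.06984 mol
mass of Na2C2O4 = 0.06984 × 134.00 = 9.359 g
% Na2C2O4 = 9.359 / 16.24 × 100 = 57.63 %

57.63 %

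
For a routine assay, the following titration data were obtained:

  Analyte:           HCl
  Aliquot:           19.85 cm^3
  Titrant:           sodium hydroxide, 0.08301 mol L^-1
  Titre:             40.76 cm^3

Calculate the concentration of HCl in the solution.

HCl + NaOH → NaCl + H2O
n(NaOH) = 0.04076 L × 0.08301 mol/L = 3.383 × 10^-3 mol
n(HCl) = 3.383 × 10^-3 mol (1:1 mole ratio)
[HCl] = 3.383 × 10^-3 mol / 0.01985 L = 0.1705 mol/L

0.1705 mol/L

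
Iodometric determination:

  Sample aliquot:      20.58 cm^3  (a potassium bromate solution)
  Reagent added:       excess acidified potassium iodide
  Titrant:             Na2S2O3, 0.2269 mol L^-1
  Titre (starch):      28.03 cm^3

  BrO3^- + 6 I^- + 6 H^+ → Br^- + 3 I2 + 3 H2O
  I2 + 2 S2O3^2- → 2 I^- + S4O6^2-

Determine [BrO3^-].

n(S2O3^2-) = 0.02803 × 0.2269 = 6.360 × 10^-3 mol
n(I2) = n(S2O3^2-)/2 = 3.180 × 10^-3 mol
From the 1:3 ratio, n(BrO3^-) in the aliquot = 1/3 × 3.180 × 10^-3 = 1.060 × 10^-3 mol
[BrO3^-] = 1.060 × 10^-3 / 0.02058 = 0.05151 mol/L

0.05151 mol/L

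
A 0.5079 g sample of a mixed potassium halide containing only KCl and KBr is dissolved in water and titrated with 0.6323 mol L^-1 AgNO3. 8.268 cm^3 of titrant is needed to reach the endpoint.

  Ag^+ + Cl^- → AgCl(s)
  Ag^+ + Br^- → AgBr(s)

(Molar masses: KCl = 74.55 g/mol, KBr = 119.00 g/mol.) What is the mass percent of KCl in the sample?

37.72 %

n(AgNO3) = 0.008268 × 0.6323 = 5.228 × 10^-3 mol
Let x = n(KCl), y = n(KBr).
Titrant: 1x + 1y = 5.228 × 10^-3;  mass: 74.55x + 119.00y = 0.5079
Solving, x = 2.570 × 10^-3 mol, y = 2.658 × 10^-3 mol
mass of KCl = 2.570 × 10^-3 × 74.55 = 0.1916 g
% KCl = 0.1916 / 0.5079 × 100 = 37.72 %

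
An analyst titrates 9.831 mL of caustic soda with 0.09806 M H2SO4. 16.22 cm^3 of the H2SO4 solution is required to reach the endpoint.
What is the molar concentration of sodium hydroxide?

2 NaOH + H2SO4 → Na2SO4 + 2 H2O
n(H2SO4) = 0.01622 L × 0.09806 mol/L = 1.591 × 10^-3 mol
From the 2:1 mole ratio, n(NaOH) = 2/1 × 1.591 × 10^-3 = 3.181 × 10^-3 mol
[NaOH] = 3.181 × 10^-3 mol / 0.009831 L = 0.3236 mol/L

0.3236 M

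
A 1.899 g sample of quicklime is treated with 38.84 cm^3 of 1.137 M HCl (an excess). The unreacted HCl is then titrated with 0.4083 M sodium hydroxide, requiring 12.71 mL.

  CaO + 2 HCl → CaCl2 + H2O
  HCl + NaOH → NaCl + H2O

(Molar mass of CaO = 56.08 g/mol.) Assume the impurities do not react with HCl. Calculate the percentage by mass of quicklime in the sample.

57.54 %

n(HCl) added = 0.03884 × 1.137 = 0.04416 mol
n(NaOH) used in back-titration = 0.01271 × 0.4083 = 5.189 × 10^-3 mol
n(HCl) left over = 5.189 × 10^-3 mol (1:1 ratio)
n(HCl) consumed by analyte = 0.04416 − 5.189 × 10^-3 = 0.03897 mol
From the 1:2 ratio, n(CaO) = 1/2 × 0.03897 = 0.01949 mol
mass of CaO = 0.01949 × 56.08 = 1.093 g
% CaO = 1.093 / 1.899 × 100 = 57.54 %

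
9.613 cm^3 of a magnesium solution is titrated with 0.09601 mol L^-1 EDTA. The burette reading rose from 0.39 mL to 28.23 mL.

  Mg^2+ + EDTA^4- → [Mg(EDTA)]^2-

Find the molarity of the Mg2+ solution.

n(EDTA) = 0.02784 L × 0.09601 mol/L = 2.673 × 10^-3 mol
n(Mg2+) = 2.673 × 10^-3 mol (1:1 mole ratio)
[Mg2+] = 2.673 × 10^-3 mol / 0.009613 L = 0.2781 mol/L

0.2781 mol/L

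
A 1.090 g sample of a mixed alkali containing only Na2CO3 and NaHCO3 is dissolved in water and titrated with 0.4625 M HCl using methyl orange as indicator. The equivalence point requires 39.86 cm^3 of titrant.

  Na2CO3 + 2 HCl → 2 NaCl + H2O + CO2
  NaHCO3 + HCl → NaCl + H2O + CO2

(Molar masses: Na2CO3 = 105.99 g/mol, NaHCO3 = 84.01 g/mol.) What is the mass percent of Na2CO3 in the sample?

n(HCl) = 0.03986 × 0.4625 = 0.01844 mol
Let x = n(Na2CO3), y = n(NaHCO3).
Titrant: 2x + 1y = 0.01844;  mass: 105.99x + 84.01y = 1.090
Solving, x = 7.396 × 10^-3 mol, y = 3.644 × 10^-3 mol
mass of Na2CO3 = 7.396 × 10^-3 × 105.99 = 0.7839 g
% Na2CO3 = 0.7839 / 1.090 × 100 = 71.91 %

71.91 %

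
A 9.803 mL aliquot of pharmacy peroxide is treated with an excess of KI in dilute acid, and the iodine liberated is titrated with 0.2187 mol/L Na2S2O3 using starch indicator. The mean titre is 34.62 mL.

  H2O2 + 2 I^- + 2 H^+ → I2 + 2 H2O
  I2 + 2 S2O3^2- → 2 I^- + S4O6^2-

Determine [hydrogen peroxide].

n(S2O3^2-) = 0.03462 × 0.2187 = 7.571 × 10^-3 mol
n(I2) = n(S2O3^2-)/2 = 3.786 × 10^-3 mol
n(H2O2) in the aliquot = 3.786 × 10^-3 mol (1:1 ratio)
[H2O2] = 3.786 × 10^-3 / 0.009803 = 0.3862 mol/L

0.3862 mol/L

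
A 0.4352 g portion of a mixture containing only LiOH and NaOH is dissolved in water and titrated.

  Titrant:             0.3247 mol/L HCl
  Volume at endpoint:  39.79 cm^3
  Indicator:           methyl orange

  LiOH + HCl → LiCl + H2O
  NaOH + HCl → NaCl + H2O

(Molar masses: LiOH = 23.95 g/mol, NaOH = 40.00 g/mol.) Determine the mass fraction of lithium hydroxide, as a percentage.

27.98 %

n(HCl) = 0.03979 × 0.3247 = 0.01292 mol
Let x = n(LiOH), y = n(NaOH).
Titrant: 1x + 1y = 0.01292;  mass: 23.95x + 40.00y = 0.4352
Solving, x = 5.084 × 10^-3 mol, y = 7.836 × 10^-3 mol
mass of LiOH = 5.084 × 10^-3 × 23.95 = 0.1218 g
% LiOH = 0.1218 / 0.4352 × 100 = 27.98 %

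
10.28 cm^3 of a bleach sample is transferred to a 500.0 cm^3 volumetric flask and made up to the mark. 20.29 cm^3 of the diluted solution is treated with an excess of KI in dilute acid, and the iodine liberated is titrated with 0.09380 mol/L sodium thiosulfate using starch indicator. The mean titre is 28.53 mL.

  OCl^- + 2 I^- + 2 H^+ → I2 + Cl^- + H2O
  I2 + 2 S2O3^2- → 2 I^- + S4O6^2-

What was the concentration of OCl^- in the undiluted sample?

3.208 mol/L

n(S2O3^2-) = 0.02853 × 0.09380 = 2.676 × 10^-3 mol
n(I2) = n(S2O3^2-)/2 = 1.338 × 10^-3 mol
n(OCl^-) in the aliquot = 1.338 × 10^-3 mol (1:1 ratio)
[OCl^-]_dilute = 1.338 × 10^-3 / 0.02029 = 0.06595 mol/L
[OCl^-]_original = 0.06595 × 500.0/10.28 = 3.208 mol/L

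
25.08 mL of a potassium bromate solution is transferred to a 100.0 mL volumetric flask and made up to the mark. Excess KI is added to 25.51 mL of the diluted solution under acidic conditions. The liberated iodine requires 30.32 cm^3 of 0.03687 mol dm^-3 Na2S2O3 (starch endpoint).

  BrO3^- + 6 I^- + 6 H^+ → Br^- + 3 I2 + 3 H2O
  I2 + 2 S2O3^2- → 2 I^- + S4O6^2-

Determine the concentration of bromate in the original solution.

n(S2O3^2-) = 0.03032 × 0.03687 = 1.118 × 10^-3 mol
n(I2) = n(S2O3^2-)/2 = 5.589 × 10^-4 mol
From the 1:3 ratio, n(BrO3^-) in the aliquot = 1/3 × 5.589 × 10^-4 = 1.863 × 10^-4 mol
[BrO3^-]_dilute = 1.863 × 10^-4 / 0.02551 = 0.007304 mol/L
[BrO3^-]_original = 0.007304 × 100.0/25.08 = 0.02912 mol/L

0.02912 mol/L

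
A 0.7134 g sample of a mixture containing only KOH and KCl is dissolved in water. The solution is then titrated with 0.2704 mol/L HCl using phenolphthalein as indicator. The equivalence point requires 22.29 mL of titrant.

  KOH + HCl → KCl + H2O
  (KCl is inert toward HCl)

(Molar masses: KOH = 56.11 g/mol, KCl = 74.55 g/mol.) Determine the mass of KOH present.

n(HCl) = 0.02229 × 0.2704 = 6.027 × 10^-3 mol
Let x = n(KOH), y = n(KCl).
Titrant: 1x = 6.027 × 10^-3;  mass: 56.11x + 74.55y = 0.7134
Solving, x = 6.027 × 10^-3 mol, y = 5.033 × 10^-3 mol
mass of KOH = 6.027 × 10^-3 × 56.11 = 0.3382 g

0.3382 g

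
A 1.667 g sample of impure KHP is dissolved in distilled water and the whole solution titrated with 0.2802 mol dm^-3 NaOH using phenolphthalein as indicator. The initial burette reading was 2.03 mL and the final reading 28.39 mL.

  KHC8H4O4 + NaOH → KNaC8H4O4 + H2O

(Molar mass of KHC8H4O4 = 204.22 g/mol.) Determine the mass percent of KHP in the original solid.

90.48 %

n(NaOH) = 0.02636 L × 0.2802 mol/L = 7.386 × 10^-3 mol
n(KHC8H4O4) = 7.386 × 10^-3 mol (1:1 ratio)
mass of KHC8H4O4 = 7.386 × 10^-3 × 204.22 g/mol = 1.508 g
% KHC8H4O4 = 1.508 / 1.667 × 100 = 90.48 %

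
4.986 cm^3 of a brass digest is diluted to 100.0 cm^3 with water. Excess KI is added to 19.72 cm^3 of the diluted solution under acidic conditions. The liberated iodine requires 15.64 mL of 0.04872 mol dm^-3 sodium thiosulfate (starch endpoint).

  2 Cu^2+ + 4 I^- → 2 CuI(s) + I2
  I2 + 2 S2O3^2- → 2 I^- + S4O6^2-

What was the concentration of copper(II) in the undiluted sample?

0.7750 mol/L

n(S2O3^2-) = 0.01564 × 0.04872 = 7.620 × 10^-4 mol
n(I2) = n(S2O3^2-)/2 = 3.810 × 10^-4 mol
From the 2:1 ratio, n(Cu2+) in the aliquot = 2/1 × 3.810 × 10^-4 = 7.620 × 10^-4 mol
[Cu2+]_dilute = 7.620 × 10^-4 / 0.01972 = 0.03864 mol/L
[Cu2+]_original = 0.03864 × 100.0/4.986 = 0.7750 mol/L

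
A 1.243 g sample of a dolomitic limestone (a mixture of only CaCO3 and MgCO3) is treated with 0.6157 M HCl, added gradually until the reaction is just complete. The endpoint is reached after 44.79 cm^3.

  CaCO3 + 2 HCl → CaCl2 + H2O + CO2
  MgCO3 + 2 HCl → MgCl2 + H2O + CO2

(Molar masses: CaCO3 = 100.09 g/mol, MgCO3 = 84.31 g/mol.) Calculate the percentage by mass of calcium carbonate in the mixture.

41.07 %

n(HCl) = 0.04479 × 0.6157 = 0.02758 mol
Let x = n(CaCO3), y = n(MgCO3).
Titrant: 2x + 2y = 0.02758;  mass: 100.09x + 84.31y = 1.243
Solving, x = 5.100 × 10^-3 mol, y = 8.688 × 10^-3 mol
mass of CaCO3 = 5.100 × 10^-3 × 100.09 = 0.5105 g
% CaCO3 = 0.5105 / 1.243 × 100 = 41.07 %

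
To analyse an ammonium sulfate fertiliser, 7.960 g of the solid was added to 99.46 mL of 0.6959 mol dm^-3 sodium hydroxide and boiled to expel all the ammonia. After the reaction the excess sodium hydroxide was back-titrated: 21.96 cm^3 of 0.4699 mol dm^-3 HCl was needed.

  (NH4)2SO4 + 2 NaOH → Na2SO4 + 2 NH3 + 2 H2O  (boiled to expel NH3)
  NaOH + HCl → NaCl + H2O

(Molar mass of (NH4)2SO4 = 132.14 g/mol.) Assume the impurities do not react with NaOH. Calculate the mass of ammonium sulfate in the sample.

3.891 g

n(NaOH) added = 0.09946 × 0.6959 = 0.06921 mol
n(HCl) used in back-titration = 0.02196 × 0.4699 = 0.01032 mol
n(NaOH) left over = 0.01032 mol (1:1 ratio)
n(NaOH) consumed by analyte = 0.06921 − 0.01032 = 0.05890 mol
From the 1:2 ratio, n((NH4)2SO4) = 1/2 × 0.05890 = 0.02945 mol
mass of (NH4)2SO4 = 0.02945 × 132.14 = 3.891 g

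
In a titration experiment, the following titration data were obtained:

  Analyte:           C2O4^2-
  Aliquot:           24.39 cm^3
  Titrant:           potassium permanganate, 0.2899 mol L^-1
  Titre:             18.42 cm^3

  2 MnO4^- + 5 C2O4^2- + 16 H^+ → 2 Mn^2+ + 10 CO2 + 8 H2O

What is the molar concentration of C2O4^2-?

n(KMnO4) = 0.01842 L × 0.2899 mol/L = 5.340 × 10^-3 mol
From the 5:2 mole ratio, n(C2O4^2-) = 5/2 × 5.340 × 10^-3 = 0.01335 mol
[C2O4^2-] = 0.01335 mol / 0.02439 L = 0.5474 mol/L

0.5474 mol/L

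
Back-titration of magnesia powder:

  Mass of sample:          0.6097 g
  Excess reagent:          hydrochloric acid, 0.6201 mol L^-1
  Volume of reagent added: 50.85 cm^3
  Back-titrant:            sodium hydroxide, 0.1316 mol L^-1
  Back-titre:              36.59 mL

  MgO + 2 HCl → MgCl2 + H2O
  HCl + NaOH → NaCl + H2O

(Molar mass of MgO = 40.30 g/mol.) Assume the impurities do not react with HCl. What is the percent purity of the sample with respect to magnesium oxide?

88.30 %

n(HCl) added = 0.05085 × 0.6201 = 0.03153 mol
n(NaOH) used in back-titration = 0.03659 × 0.1316 = 4.815 × 10^-3 mol
n(HCl) left over = 4.815 × 10^-3 mol (1:1 ratio)
n(HCl) consumed by analyte = 0.03153 − 4.815 × 10^-3 = 0.02672 mol
From the 1:2 ratio, n(MgO) = 1/2 × 0.02672 = 0.01336 mol
mass of MgO = 0.01336 × 40.30 = 0.5383 g
% MgO = 0.5383 / 0.6097 × 100 = 88.30 %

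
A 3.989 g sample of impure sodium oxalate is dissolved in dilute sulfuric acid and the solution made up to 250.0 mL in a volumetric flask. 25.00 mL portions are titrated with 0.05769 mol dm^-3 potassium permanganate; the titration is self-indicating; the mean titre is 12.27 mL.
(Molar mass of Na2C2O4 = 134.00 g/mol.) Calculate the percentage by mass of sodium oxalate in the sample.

2 MnO4^- + 5 C2O4^2- + 16 H^+ → 2 Mn^2+ + 10 CO2 + 8 H2O
n(KMnO4) per titration = 0.01227 × 0.05769 = 7.079 × 10^-4 mol
From the 5:2 ratio, n(Na2C2O4) in each aliquot = 5/2 × 7.079 × 10^-4 = 1.770 × 10^-3 mol
n(Na2C2O4) in the whole flask = 1.770 × 10^-3 × 250.0/25.00 = 0.01770 mol
mass of Na2C2O4 = 0.01770 × 134.00 = 2.371 g
% Na2C2O4 = 2.371 / 3.989 × 100 = 59.45 %

59.45 %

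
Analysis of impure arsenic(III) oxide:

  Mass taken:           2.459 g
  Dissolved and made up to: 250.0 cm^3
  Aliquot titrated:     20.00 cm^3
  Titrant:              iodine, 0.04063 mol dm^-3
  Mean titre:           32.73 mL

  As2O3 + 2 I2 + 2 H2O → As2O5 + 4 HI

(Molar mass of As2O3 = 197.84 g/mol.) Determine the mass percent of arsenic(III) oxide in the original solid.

n(I2) per titration = 0.03273 × 0.04063 = 1.330 × 10^-3 mol
From the 1:2 ratio, n(As2O3) in each aliquot = 1/2 × 1.330 × 10^-3 = 6.649 × 10^-4 mol
n(As2O3) in the whole flask = 6.649 × 10^-4 × 250.0/20.00 = 8.311 × 10^-3 mol
mass of As2O3 = 8.311 × 10^-3 × 197.84 = 1.644 g
% As2O3 = 1.644 / 2.459 × 100 = 66.87 %

66.87 %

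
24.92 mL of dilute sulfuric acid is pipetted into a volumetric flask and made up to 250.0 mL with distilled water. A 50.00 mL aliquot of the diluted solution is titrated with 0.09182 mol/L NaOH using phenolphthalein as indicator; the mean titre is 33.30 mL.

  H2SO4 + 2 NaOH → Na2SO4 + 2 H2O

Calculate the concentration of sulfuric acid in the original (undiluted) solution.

0.3067 mol/L

n(NaOH) = 0.03330 × 0.09182 = 3.058 × 10^-3 mol
From the 1:2 ratio, n(H2SO4) in the aliquot = 1/2 × 3.058 × 10^-3 = 1.529 × 10^-3 mol
[H2SO4]_dilute = 1.529 × 10^-3 / 0.05000 = 0.03058 mol/L
Dilution factor = 250.0 / 24.92 = 10.03
[H2SO4]_stock = 0.03058 × 10.03 = 0.3067 mol/L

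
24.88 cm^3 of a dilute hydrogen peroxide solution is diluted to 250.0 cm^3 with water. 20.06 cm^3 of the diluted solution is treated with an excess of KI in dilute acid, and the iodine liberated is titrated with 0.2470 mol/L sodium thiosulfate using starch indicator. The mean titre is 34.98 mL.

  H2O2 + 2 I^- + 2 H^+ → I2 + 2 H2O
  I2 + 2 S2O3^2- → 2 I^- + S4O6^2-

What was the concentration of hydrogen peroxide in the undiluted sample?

n(S2O3^2-) = 0.03498 × 0.2470 = 8.640 × 10^-3 mol
n(I2) = n(S2O3^2-)/2 = 4.320 × 10^-3 mol
n(H2O2) in the aliquot = 4.320 × 10^-3 mol (1:1 ratio)
[H2O2]_dilute = 4.320 × 10^-3 / 0.02006 = 0.2154 mol/L
[H2O2]_original = 0.2154 × 250.0/24.88 = 2.164 mol/L

2.164 mol/L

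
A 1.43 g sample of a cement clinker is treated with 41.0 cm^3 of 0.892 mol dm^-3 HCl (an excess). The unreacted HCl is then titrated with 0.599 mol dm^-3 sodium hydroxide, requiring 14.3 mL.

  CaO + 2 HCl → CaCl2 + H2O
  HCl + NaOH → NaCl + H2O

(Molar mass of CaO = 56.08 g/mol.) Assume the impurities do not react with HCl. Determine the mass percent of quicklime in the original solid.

54.9 %

n(HCl) added = 0.0410 × 0.892 = 0.0366 mol
n(NaOH) used in back-titration = 0.0143 × 0.599 = 8.57 × 10^-3 mol
n(HCl) left over = 8.57 × 10^-3 mol (1:1 ratio)
n(HCl) consumed by analyte = 0.0366 − 8.57 × 10^-3 = 0.0280 mol
From the 1:2 ratio, n(CaO) = 1/2 × 0.0280 = 0.0140 mol
mass of CaO = 0.0140 × 56.08 = 0.785 g
% CaO = 0.785 / 1.43 × 100 = 54.9 %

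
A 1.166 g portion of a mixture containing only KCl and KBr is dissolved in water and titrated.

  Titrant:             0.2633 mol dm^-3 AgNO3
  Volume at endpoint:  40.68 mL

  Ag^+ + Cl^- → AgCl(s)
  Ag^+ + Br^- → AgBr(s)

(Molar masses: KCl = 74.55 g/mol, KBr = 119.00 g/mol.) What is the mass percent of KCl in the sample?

n(AgNO3) = 0.04068 × 0.2633 = 0.01071 mol
Let x = n(KCl), y = n(KBr).
Titrant: 1x + 1y = 0.01071;  mass: 74.55x + 119.00y = 1.166
Solving, x = 2.444 × 10^-3 mol, y = 8.268 × 10^-3 mol
mass of KCl = 2.444 × 10^-3 × 74.55 = 0.1822 g
% KCl = 0.1822 / 1.166 × 100 = 15.62 %

15.62 %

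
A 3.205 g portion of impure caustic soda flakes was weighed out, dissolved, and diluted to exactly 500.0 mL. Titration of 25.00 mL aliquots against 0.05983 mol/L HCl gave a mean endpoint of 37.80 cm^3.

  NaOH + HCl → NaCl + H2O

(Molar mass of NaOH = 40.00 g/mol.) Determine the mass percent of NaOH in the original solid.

n(HCl) per titration = 0.03780 × 0.05983 = 2.262 × 10^-3 mol
n(NaOH) in each aliquot = 2.262 × 10^-3 mol (1:1 ratio)
n(NaOH) in the whole flask = 2.262 × 10^-3 × 500.0/25.00 = 0.04523 mol
mass of NaOH = 0.04523 × 40.00 = 1.809 g
% NaOH = 1.809 / 3.205 × 100 = 56.45 %

56.45 %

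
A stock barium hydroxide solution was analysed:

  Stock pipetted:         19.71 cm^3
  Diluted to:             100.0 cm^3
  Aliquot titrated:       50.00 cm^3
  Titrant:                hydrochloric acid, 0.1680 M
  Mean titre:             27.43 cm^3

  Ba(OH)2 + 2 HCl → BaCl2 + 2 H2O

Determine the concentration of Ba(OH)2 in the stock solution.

0.2338 M

n(HCl) = 0.02743 × 0.1680 = 4.608 × 10^-3 mol
From the 1:2 ratio, n(Ba(OH)2) in the aliquot = 1/2 × 4.608 × 10^-3 = 2.304 × 10^-3 mol
[Ba(OH)2]_dilute = 2.304 × 10^-3 / 0.05000 = 0.04608 mol/L
Dilution factor = 100.0 / 19.71 = 5.074
[Ba(OH)2]_stock = 0.04608 × 5.074 = 0.2338 mol/L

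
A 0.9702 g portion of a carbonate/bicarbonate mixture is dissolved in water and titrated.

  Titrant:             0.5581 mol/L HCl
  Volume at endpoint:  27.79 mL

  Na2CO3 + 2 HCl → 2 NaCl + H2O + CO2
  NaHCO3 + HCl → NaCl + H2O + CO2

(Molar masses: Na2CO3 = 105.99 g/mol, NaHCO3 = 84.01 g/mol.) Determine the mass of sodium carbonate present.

n(HCl) = 0.02779 × 0.5581 = 0.01551 mol
Let x = n(Na2CO3), y = n(NaHCO3).
Titrant: 2x + 1y = 0.01551;  mass: 105.99x + 84.01y = 0.9702
Solving, x = 5.365 × 10^-3 mol, y = 4.781 × 10^-3 mol
mass of Na2CO3 = 5.365 × 10^-3 × 105.99 = 0.5686 g

0.5686 g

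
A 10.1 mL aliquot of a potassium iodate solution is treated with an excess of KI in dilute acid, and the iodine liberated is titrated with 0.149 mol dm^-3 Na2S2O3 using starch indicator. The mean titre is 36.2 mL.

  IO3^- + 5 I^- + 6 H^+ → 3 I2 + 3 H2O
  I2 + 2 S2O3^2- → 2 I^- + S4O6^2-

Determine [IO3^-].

n(S2O3^2-) = 0.0362 × 0.149 = 5.39 × 10^-3 mol
n(I2) = n(S2O3^2-)/2 = 2.70 × 10^-3 mol
From the 1:3 ratio, n(IO3^-) in the aliquot = 1/3 × 2.70 × 10^-3 = 8.99 × 10^-4 mol
[IO3^-] = 8.99 × 10^-4 / 0.0101 = 0.0890 mol/L

0.0890 mol/L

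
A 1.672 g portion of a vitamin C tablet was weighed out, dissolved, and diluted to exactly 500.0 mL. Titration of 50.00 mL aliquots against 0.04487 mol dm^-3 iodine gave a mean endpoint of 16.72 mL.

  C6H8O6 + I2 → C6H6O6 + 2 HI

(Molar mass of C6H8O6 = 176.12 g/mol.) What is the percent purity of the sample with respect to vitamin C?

79.03 %

n(I2) per titration = 0.01672 × 0.04487 = 7.502 × 10^-4 mol
n(C6H8O6) in each aliquot = 7.502 × 10^-4 mol (1:1 ratio)
n(C6H8O6) in the whole flask = 7.502 × 10^-4 × 500.0/50.00 = 7.502 × 10^-3 mol
mass of C6H8O6 = 7.502 × 10^-3 × 176.12 = 1.321 g
% C6H8O6 = 1.321 / 1.672 × 100 = 79.03 %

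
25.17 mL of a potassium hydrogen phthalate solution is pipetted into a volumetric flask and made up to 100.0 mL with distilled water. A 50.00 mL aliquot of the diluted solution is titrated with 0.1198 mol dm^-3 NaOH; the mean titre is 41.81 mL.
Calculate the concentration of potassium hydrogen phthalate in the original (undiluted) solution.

KHC8H4O4 + NaOH → KNaC8H4O4 + H2O
n(NaOH) = 0.04181 × 0.1198 = 5.009 × 10^-3 mol
n(KHC8H4O4) in the aliquot = 5.009 × 10^-3 mol (1:1 ratio)
[KHC8H4O4]_dilute = 5.009 × 10^-3 / 0.05000 = 0.1002 mol/L
Dilution factor = 100.0 / 25.17 = 3.973
[KHC8H4O4]_stock = 0.1002 × 3.973 = 0.3980 mol/L

0.3980 mol/L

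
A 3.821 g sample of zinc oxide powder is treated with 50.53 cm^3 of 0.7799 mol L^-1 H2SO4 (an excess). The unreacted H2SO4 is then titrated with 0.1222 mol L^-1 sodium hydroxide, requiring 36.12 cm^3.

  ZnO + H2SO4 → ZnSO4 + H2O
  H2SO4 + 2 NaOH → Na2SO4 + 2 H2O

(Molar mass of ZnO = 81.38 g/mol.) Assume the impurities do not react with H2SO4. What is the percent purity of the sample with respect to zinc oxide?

79.23 %

n(H2SO4) added = 0.05053 × 0.7799 = 0.03941 mol
n(NaOH) used in back-titration = 0.03612 × 0.1222 = 4.414 × 10^-3 mol
From the 1:2 ratio, n(H2SO4) left over = 1/2 × 4.414 × 10^-3 = 2.207 × 10^-3 mol
n(H2SO4) consumed by analyte = 0.03941 − 2.207 × 10^-3 = 0.03720 mol
n(ZnO) = 0.03720 mol (1:1 ratio)
mass of ZnO = 0.03720 × 81.38 = 3.027 g
% ZnO = 3.027 / 3.821 × 100 = 79.23 %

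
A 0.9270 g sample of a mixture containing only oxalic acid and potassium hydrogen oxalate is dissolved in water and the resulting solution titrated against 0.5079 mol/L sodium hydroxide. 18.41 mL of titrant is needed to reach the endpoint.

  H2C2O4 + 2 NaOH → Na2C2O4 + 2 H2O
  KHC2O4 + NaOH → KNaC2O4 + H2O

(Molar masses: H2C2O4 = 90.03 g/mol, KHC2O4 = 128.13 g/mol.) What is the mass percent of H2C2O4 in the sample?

15.84 %

n(NaOH) = 0.01841 × 0.5079 = 9.350 × 10^-3 mol
Let x = n(H2C2O4), y = n(KHC2O4).
Titrant: 2x + 1y = 9.350 × 10^-3;  mass: 90.03x + 128.13y = 0.9270
Solving, x = 1.631 × 10^-3 mol, y = 6.089 × 10^-3 mol
mass of H2C2O4 = 1.631 × 10^-3 × 90.03 = 0.1468 g
% H2C2O4 = 0.1468 / 0.9270 × 100 = 15.84 %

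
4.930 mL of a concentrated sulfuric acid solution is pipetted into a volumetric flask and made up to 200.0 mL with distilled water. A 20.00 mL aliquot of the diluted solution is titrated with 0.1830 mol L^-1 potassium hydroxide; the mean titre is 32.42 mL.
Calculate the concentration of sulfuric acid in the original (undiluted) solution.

H2SO4 + 2 KOH → K2SO4 + 2 H2O
n(KOH) = 0.03242 × 0.1830 = 5.933 × 10^-3 mol
From the 1:2 ratio, n(H2SO4) in the aliquot = 1/2 × 5.933 × 10^-3 = 2.966 × 10^-3 mol
[H2SO4]_dilute = 2.966 × 10^-3 / 0.02000 = 0.1483 mol/L
Dilution factor = 200.0 / 4.930 = 40.57
[H2SO4]_stock = 0.1483 × 40.57 = 6.017 mol/L

6.017 mol/L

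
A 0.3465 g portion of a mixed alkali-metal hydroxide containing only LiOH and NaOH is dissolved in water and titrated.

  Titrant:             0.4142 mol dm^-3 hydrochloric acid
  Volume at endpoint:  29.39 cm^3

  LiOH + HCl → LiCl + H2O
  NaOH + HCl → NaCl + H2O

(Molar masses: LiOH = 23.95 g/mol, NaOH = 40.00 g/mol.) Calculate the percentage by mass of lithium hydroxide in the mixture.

60.48 %

n(HCl) = 0.02939 × 0.4142 = 0.01217 mol
Let x = n(LiOH), y = n(NaOH).
Titrant: 1x + 1y = 0.01217;  mass: 23.95x + 40.00y = 0.3465
Solving, x = 8.750 × 10^-3 mol, y = 3.424 × 10^-3 mol
mass of LiOH = 8.750 × 10^-3 × 23.95 = 0.2096 g
% LiOH = 0.2096 / 0.3465 × 100 = 60.48 %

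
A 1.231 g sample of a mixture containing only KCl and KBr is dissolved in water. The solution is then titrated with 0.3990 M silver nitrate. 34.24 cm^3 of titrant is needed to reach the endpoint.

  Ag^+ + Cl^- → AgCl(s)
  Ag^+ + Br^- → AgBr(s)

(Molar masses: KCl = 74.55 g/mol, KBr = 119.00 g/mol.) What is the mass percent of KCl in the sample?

n(AgNO3) = 0.03424 × 0.3990 = 0.01366 mol
Let x = n(KCl), y = n(KBr).
Titrant: 1x + 1y = 0.01366;  mass: 74.55x + 119.00y = 1.231
Solving, x = 8.881 × 10^-3 mol, y = 4.781 × 10^-3 mol
mass of KCl = 8.881 × 10^-3 × 74.55 = 0.6621 g
% KCl = 0.6621 / 1.231 × 100 = 53.78 %

53.78 %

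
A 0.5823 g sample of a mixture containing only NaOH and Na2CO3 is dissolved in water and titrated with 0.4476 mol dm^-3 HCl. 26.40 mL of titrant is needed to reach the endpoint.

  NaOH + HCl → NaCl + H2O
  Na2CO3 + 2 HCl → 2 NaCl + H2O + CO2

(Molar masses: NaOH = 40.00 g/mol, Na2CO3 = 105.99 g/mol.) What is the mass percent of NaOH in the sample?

n(HCl) = 0.02640 × 0.4476 = 0.01182 mol
Let x = n(NaOH), y = n(Na2CO3).
Titrant: 1x + 2y = 0.01182;  mass: 40.00x + 105.99y = 0.5823
Solving, x = 3.380 × 10^-3 mol, y = 4.218 × 10^-3 mol
mass of NaOH = 3.380 × 10^-3 × 40.00 = 0.1352 g
% NaOH = 0.1352 / 0.5823 × 100 = 23.22 %

23.22 %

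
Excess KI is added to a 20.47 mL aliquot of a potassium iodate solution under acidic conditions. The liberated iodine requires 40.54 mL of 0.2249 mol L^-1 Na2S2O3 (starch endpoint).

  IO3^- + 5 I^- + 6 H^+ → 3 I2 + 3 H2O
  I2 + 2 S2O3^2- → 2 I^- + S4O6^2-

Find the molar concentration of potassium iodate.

n(S2O3^2-) = 0.04054 × 0.2249 = 9.117 × 10^-3 mol
n(I2) = n(S2O3^2-)/2 = 4.559 × 10^-3 mol
From the 1:3 ratio, n(IO3^-) in the aliquot = 1/3 × 4.559 × 10^-3 = 1.520 × 10^-3 mol
[IO3^-] = 1.520 × 10^-3 / 0.02047 = 0.07423 mol/L

0.07423 mol/L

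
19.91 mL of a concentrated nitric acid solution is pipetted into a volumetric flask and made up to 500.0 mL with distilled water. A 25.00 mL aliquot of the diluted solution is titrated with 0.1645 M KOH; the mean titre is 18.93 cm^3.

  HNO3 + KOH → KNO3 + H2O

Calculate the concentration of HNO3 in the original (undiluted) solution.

3.128 M

n(KOH) = 0.01893 × 0.1645 = 3.114 × 10^-3 mol
n(HNO3) in the aliquot = 3.114 × 10^-3 mol (1:1 ratio)
[HNO3]_dilute = 3.114 × 10^-3 / 0.02500 = 0.1246 mol/L
Dilution factor = 500.0 / 19.91 = 25.11
[HNO3]_stock = 0.1246 × 25.11 = 3.128 mol/L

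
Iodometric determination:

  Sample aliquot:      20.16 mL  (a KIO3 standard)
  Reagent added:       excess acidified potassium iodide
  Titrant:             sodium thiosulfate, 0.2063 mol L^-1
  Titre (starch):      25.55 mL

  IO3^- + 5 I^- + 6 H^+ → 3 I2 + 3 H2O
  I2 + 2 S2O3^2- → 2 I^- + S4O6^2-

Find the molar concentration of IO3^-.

n(S2O3^2-) = 0.02555 × 0.2063 = 5.271 × 10^-3 mol
n(I2) = n(S2O3^2-)/2 = 2.635 × 10^-3 mol
From the 1:3 ratio, n(IO3^-) in the aliquot = 1/3 × 2.635 × 10^-3 = 8.785 × 10^-4 mol
[IO3^-] = 8.785 × 10^-4 / 0.02016 = 0.04358 mol/L

0.04358 mol/L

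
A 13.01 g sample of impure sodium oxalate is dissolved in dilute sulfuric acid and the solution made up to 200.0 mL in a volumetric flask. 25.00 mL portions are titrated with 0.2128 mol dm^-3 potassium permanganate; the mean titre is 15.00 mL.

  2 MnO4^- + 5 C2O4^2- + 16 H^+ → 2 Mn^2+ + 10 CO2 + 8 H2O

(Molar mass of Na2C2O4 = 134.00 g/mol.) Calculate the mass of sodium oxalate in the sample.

n(KMnO4) per titration = 0.01500 × 0.2128 = 3.192 × 10^-3 mol
From the 5:2 ratio, n(Na2C2O4) in each aliquot = 5/2 × 3.192 × 10^-3 = 7.980 × 10^-3 mol
n(Na2C2O4) in the whole flask = 7.980 × 10^-3 × 200.0/25.00 = 0.06384 mol
mass of Na2C2O4 = 0.06384 × 134.00 = 8.555 g

8.555 g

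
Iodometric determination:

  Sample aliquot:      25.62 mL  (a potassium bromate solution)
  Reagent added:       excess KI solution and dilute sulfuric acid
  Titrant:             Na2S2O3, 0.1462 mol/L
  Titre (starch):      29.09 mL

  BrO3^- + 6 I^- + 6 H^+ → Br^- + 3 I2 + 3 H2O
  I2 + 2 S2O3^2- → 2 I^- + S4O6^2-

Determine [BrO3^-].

0.02767 mol/L

n(S2O3^2-) = 0.02909 × 0.1462 = 4.253 × 10^-3 mol
n(I2) = n(S2O3^2-)/2 = 2.126 × 10^-3 mol
From the 1:3 ratio, n(BrO3^-) in the aliquot = 1/3 × 2.126 × 10^-3 = 7.088 × 10^-4 mol
[BrO3^-] = 7.088 × 10^-4 / 0.02562 = 0.02767 mol/L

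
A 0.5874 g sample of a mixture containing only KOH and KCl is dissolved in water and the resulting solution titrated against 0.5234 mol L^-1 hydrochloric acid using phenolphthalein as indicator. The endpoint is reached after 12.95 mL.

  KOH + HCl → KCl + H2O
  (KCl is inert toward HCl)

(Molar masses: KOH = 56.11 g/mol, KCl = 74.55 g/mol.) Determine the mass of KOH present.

n(HCl) = 0.01295 × 0.5234 = 6.778 × 10^-3 mol
Let x = n(KOH), y = n(KCl).
Titrant: 1x = 6.778 × 10^-3;  mass: 56.11x + 74.55y = 0.5874
Solving, x = 6.778 × 10^-3 mol, y = 2.778 × 10^-3 mol
mass of KOH = 6.778 × 10^-3 × 56.11 = 0.3803 g

0.3803 g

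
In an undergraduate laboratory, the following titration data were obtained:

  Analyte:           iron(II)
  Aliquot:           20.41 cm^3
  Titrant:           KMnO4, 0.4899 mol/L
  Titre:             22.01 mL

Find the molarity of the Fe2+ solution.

MnO4^- + 5 Fe^2+ + 8 H^+ → Mn^2+ + 5 Fe^3+ + 4 H2O
n(KMnO4) = 0.02201 L × 0.4899 mol/L = 0.01078 mol
From the 5:1 mole ratio, n(Fe2+) = 5/1 × 0.01078 = 0.05391 mol
[Fe2+] = 0.05391 mol / 0.02041 L = 2.642 mol/L

2.642 mol/L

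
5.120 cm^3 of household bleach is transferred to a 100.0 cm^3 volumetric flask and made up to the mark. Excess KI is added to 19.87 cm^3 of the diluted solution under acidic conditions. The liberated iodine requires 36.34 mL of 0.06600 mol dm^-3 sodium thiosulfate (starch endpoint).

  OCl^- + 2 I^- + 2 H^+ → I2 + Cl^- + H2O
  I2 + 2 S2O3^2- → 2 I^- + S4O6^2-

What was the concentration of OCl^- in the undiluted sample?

n(S2O3^2-) = 0.03634 × 0.06600 = 2.398 × 10^-3 mol
n(I2) = n(S2O3^2-)/2 = 1.199 × 10^-3 mol
n(OCl^-) in the aliquot = 1.199 × 10^-3 mol (1:1 ratio)
[OCl^-]_dilute = 1.199 × 10^-3 / 0.01987 = 0.06035 mol/L
[OCl^-]_original = 0.06035 × 100.0/5.120 = 1.179 mol/L

1.179 mol/L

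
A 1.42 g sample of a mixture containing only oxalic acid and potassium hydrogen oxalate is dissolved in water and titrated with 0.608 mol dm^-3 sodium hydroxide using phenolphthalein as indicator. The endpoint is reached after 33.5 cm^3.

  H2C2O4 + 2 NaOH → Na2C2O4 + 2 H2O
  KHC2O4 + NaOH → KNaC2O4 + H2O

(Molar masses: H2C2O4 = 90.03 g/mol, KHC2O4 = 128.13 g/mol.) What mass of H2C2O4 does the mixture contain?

0.644 g

n(NaOH) = 0.0335 × 0.608 = 0.0204 mol
Let x = n(H2C2O4), y = n(KHC2O4).
Titrant: 2x + 1y = 0.0204;  mass: 90.03x + 128.13y = 1.42
Solving, x = 7.16 × 10^-3 mol, y = 6.05 × 10^-3 mol
mass of H2C2O4 = 7.16 × 10^-3 × 90.03 = 0.644 g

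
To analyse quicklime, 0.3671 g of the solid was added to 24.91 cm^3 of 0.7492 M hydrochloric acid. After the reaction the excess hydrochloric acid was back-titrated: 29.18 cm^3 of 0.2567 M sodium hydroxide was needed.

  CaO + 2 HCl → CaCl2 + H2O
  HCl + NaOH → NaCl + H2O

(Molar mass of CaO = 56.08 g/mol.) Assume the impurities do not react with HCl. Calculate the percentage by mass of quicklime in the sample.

n(HCl) added = 0.02491 × 0.7492 = 0.01866 mol
n(NaOH) used in back-titration = 0.02918 × 0.2567 = 7.491 × 10^-3 mol
n(HCl) left over = 7.491 × 10^-3 mol (1:1 ratio)
n(HCl) consumed by analyte = 0.01866 − 7.491 × 10^-3 = 0.01117 mol
From the 1:2 ratio, n(CaO) = 1/2 × 0.01117 = 5.586 × 10^-3 mol
mass of CaO = 5.586 × 10^-3 × 56.08 = 0.3133 g
% CaO = 0.3133 / 0.3671 × 100 = 85.33 %

85.33 %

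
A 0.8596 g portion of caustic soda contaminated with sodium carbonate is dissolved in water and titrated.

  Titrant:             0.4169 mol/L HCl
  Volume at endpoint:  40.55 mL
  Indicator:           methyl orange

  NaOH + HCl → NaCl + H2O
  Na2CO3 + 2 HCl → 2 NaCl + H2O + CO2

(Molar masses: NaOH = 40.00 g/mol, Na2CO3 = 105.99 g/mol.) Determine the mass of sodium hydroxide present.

0.1117 g

n(HCl) = 0.04055 × 0.4169 = 0.01691 mol
Let x = n(NaOH), y = n(Na2CO3).
Titrant: 1x + 2y = 0.01691;  mass: 40.00x + 105.99y = 0.8596
Solving, x = 2.793 × 10^-3 mol, y = 7.056 × 10^-3 mol
mass of NaOH = 2.793 × 10^-3 × 40.00 = 0.1117 g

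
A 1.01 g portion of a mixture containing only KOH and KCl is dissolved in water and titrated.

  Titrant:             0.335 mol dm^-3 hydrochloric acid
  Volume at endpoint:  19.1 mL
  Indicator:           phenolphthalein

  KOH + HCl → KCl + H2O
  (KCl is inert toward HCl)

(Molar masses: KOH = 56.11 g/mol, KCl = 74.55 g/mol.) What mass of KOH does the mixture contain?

n(HCl) = 0.0191 × 0.335 = 6.40 × 10^-3 mol
Let x = n(KOH), y = n(KCl).
Titrant: 1x = 6.40 × 10^-3;  mass: 56.11x + 74.55y = 1.01
Solving, x = 6.40 × 10^-3 mol, y = 8.73 × 10^-3 mol
mass of KOH = 6.40 × 10^-3 × 56.11 = 0.359 g

0.359 g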